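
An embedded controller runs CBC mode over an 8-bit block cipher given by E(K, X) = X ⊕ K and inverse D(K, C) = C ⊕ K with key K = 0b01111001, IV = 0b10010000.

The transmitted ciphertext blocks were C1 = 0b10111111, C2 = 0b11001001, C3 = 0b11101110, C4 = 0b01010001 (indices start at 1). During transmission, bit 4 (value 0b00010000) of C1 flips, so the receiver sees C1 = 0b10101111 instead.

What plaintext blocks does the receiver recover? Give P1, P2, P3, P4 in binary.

CBC decryption: P_i = D(K, C_i) ⊕ C_{i−1}, with C_{0} = IV.
Only C1 changed, to 0b10101111. In CBC, a change in C_i garbles P_i and flips the same bit in P_{i+1}. Decrypting the received ciphertext:
P1: D(K, 0b10101111) = 0b11010110; 0b11010110 ⊕ 0b10010000 = 0b01000110.
P2: D(K, 0b11001001) = 0b10110000; 0b10110000 ⊕ 0b10101111 = 0b00011111.
P3: D(K, 0b11101110) = 0b10010111; 0b10010111 ⊕ 0b11001001 = 0b01011110.
P4: D(K, 0b01010001) = 0b00101000; 0b00101000 ⊕ 0b11101110 = 0b11000110.
Blocks that differ from the original plaintext: P1, P2.

P1 = 0b01000110, P2 = 0b00011111, P3 = 0b01011110, P4 = 0b11000110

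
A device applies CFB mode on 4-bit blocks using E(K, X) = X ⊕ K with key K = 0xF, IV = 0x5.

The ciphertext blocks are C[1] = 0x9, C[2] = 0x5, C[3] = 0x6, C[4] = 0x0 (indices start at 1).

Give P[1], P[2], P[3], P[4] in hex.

CFB decryption: P_i = C_i ⊕ E(K, C_{i−1}), with C_{0} = IV.
P[1]: E(K, 0x5) = 0xA; 0x9 ⊕ 0xA = 0x3.
P[2]: E(K, 0x9) = 0x6; 0x5 ⊕ 0x6 = 0x3.
P[3]: E(K, 0x5) = 0xA; 0x6 ⊕ 0xA = 0xC.
P[4]: E(K, 0x6) = 0x9; 0x0 ⊕ 0x9 = 0x9.

P[1] = 0x3, P[2] = 0x3, P[3] = 0xC, P[4] = 0x9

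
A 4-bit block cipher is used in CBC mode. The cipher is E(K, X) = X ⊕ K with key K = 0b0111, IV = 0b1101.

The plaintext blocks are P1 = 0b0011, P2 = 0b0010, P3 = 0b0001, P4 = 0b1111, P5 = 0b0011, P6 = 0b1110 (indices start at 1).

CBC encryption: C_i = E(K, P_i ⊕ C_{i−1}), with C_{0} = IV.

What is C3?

C1: P1 ⊕ 0b1101 = 0b1110; E(K, 0b1110) = 0b1001.
C2: P2 ⊕ 0b1001 = 0b1011; E(K, 0b1011) = 0b1100.
C3: P3 ⊕ 0b1100 = 0b1101; E(K, 0b1101) = 0b1010.

C3 = 0b1010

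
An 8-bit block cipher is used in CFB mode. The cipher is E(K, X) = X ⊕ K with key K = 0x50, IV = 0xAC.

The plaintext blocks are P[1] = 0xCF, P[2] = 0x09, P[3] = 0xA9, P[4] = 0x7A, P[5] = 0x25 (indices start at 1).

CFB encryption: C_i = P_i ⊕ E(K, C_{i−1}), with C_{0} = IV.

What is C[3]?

C[1]: E(K, 0xAC) = 0xFC; 0xCF ⊕ 0xFC = 0x33.
C[2]: E(K, 0x33) = 0x63; 0x09 ⊕ 0x63 = 0x6A.
C[3]: E(K, 0x6A) = 0x3A; 0xA9 ⊕ 0x3A = 0x93.

C[3] = 0x93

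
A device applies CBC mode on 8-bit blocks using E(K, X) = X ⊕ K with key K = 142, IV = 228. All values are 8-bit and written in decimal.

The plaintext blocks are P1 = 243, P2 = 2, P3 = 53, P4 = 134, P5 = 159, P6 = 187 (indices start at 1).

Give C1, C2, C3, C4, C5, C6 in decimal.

C1 = 153, C2 = 21, C3 = 174, C4 = 166, C5 = 183, C6 = 130

CBC encryption: C_i = E(K, P_i ⊕ C_{i−1}), with C_{0} = IV.
C1: P1 ⊕ 228 = 23; E(K, 23) = 153.
C2: P2 ⊕ 153 = 155; E(K, 155) = 21.
C3: P3 ⊕ 21 = 32; E(K, 32) = 174.
C4: P4 ⊕ 174 = 40; E(K, 40) = 166.
C5: P5 ⊕ 166 = 57; E(K, 57) = 183.
C6: P6 ⊕ 183 = 12; E(K, 12) = 130.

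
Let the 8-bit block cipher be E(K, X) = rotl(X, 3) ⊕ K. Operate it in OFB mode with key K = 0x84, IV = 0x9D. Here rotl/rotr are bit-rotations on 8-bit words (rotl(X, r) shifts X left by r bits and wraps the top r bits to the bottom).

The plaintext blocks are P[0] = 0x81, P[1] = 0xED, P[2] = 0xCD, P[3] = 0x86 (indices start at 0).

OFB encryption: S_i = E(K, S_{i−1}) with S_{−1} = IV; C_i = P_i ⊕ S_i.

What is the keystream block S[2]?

0xBA

C[0]: S = E(K, 0x9D) = 0x68; 0x81 ⊕ 0x68 = 0xE9.
C[1]: S = E(K, 0x68) = 0xC7; 0xED ⊕ 0xC7 = 0x2A.
C[2]: S = E(K, 0xC7) = 0xBA; 0xCD ⊕ 0xBA = 0x77.
So S[2] = 0xBA.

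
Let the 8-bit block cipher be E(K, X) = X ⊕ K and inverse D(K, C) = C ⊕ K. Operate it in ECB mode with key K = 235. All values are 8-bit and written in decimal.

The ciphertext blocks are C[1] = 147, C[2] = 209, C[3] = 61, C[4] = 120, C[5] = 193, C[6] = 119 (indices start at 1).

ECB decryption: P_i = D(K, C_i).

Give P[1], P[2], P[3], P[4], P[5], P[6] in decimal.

P[1] = 120, P[2] = 58, P[3] = 214, P[4] = 147, P[5] = 42, P[6] = 156

P[1]: D(K, 147) = 120.
P[2]: D(K, 209) = 58.
P[3]: D(K, 61) = 214.
P[4]: D(K, 120) = 147.
P[5]: D(K, 193) = 42.
P[6]: D(K, 119) = 156.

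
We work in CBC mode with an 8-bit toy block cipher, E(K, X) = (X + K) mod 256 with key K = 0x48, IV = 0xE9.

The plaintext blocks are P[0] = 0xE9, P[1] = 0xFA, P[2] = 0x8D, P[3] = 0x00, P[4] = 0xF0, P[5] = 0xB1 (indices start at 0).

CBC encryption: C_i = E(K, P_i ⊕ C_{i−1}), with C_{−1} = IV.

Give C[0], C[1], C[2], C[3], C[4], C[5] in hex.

C[0]: P[0] ⊕ 0xE9 = 0x00; E(K, 0x00) = 0x48.
C[1]: P[1] ⊕ 0x48 = 0xB2; E(K, 0xB2) = 0xFA.
C[2]: P[2] ⊕ 0xFA = 0x77; E(K, 0x77) = 0xBF.
C[3]: P[3] ⊕ 0xBF = 0xBF; E(K, 0xBF) = 0x07.
C[4]: P[4] ⊕ 0x07 = 0xF7; E(K, 0xF7) = 0x3F.
C[5]: P[5] ⊕ 0x3F = 0x8E; E(K, 0x8E) = 0xD6.

C[0] = 0x48, C[1] = 0xFA, C[2] = 0xBF, C[3] = 0x07, C[4] = 0x3F, C[5] = 0xD6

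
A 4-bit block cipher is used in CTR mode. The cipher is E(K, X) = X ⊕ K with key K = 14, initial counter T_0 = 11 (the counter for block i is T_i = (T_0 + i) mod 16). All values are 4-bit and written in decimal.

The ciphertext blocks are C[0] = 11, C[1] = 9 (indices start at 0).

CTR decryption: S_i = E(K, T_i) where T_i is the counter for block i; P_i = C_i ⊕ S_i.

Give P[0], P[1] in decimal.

P[0]: T = 11, S = E(K, T) = 5; 11 ⊕ 5 = 14.
P[1]: T = 12, S = E(K, T) = 2; 9 ⊕ 2 = 11.

P[0] = 14, P[1] = 11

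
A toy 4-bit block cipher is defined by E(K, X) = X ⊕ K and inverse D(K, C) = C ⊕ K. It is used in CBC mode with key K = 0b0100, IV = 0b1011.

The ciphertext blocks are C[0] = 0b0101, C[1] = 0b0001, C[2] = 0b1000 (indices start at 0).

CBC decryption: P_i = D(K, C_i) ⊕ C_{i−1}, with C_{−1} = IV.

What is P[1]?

P[1] = 0b0000

P[1]: D(K, 0b0001) = 0b0101; 0b0101 ⊕ 0b0101 = 0b0000.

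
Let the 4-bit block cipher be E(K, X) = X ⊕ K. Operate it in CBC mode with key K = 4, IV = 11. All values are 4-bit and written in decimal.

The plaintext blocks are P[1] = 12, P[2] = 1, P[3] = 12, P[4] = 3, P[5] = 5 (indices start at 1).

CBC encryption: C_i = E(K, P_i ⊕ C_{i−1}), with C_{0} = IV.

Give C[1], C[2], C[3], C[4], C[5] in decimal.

C[1]: P[1] ⊕ 11 = 7; E(K, 7) = 3.
C[2]: P[2] ⊕ 3 = 2; E(K, 2) = 6.
C[3]: P[3] ⊕ 6 = 10; E(K, 10) = 14.
C[4]: P[4] ⊕ 14 = 13; E(K, 13) = 9.
C[5]: P[5] ⊕ 9 = 12; E(K, 12) = 8.

C[1] = 3, C[2] = 6, C[3] = 14, C[4] = 9, C[5] = 8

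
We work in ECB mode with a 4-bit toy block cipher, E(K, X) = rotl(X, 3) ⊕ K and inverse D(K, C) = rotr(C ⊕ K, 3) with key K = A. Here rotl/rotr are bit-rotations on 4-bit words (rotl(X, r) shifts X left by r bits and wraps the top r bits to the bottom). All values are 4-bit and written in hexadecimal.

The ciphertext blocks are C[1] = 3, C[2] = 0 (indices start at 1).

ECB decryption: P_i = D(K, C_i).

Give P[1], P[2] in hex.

P[1]: D(K, 3) = 3.
P[2]: D(K, 0) = 5.

P[1] = 3, P[2] = 5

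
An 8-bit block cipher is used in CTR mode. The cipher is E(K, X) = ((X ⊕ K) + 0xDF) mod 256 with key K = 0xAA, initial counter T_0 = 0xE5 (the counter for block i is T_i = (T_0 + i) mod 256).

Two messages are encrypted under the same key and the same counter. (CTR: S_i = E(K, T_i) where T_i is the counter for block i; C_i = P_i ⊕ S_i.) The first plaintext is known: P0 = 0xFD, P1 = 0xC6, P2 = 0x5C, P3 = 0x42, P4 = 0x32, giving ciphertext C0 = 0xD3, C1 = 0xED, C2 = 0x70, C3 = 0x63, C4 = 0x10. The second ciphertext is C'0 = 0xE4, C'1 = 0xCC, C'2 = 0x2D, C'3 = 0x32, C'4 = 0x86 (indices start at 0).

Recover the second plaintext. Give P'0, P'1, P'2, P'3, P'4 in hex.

In CTR with a reused counter, both messages share the same keystream S_i, so C_i ⊕ C'_i = P_i ⊕ P'_i and thus P'_i = P_i ⊕ C_i ⊕ C'_i.
P'0: 0xFD ⊕ 0xD3 ⊕ 0xE4 = 0xCA.
P'1: 0xC6 ⊕ 0xED ⊕ 0xCC = 0xE7.
P'2: 0x5C ⊕ 0x70 ⊕ 0x2D = 0x01.
P'3: 0x42 ⊕ 0x63 ⊕ 0x32 = 0x13.
P'4: 0x32 ⊕ 0x10 ⊕ 0x86 = 0xA4.

P'0 = 0xCA, P'1 = 0xE7, P'2 = 0x01, P'3 = 0x13, P'4 = 0xA4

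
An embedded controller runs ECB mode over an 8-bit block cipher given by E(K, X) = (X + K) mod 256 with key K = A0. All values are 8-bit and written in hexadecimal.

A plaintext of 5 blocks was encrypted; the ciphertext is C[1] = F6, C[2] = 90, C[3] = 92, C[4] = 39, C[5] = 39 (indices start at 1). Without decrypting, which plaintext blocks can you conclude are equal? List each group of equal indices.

P[4] = P[5]

ECB encrypts each block independently with the same key, so equal ciphertext blocks imply equal plaintext blocks.
C[4] = C[5] = 39, so P[4] = P[5].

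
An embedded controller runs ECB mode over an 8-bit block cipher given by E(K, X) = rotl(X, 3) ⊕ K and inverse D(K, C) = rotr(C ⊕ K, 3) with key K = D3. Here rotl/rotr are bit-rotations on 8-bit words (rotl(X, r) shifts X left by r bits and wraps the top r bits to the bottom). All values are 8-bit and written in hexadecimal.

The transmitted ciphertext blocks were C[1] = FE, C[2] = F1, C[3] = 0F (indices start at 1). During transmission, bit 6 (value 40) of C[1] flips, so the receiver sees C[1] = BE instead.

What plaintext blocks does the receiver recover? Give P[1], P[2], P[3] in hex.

P[1] = AD, P[2] = 44, P[3] = 9B

ECB decryption: P_i = D(K, C_i).
Only C[1] changed, to BE. In ECB, a change in C_i affects only P_i. Decrypting the received ciphertext:
P[1]: D(K, BE) = AD.
P[2]: D(K, F1) = 44.
P[3]: D(K, 0F) = 9B.
Blocks that differ from the original plaintext: P[1].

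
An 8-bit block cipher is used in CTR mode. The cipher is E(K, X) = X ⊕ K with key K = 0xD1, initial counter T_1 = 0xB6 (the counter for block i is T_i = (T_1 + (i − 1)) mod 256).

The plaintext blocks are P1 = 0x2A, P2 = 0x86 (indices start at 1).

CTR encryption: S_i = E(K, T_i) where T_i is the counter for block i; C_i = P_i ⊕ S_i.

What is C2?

C2 = 0xE0

C1: T = 0xB6, S = E(K, T) = 0x67; 0x2A ⊕ 0x67 = 0x4D.
C2: T = 0xB7, S = E(K, T) = 0x66; 0x86 ⊕ 0x66 = 0xE0.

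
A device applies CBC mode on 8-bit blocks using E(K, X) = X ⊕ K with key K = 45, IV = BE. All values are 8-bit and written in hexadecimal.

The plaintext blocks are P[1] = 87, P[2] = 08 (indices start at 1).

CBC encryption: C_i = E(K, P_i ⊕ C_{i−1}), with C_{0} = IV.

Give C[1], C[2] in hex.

C[1] = 7C, C[2] = 31

C[1]: P[1] ⊕ BE = 39; E(K, 39) = 7C.
C[2]: P[2] ⊕ 7C = 74; E(K, 74) = 31.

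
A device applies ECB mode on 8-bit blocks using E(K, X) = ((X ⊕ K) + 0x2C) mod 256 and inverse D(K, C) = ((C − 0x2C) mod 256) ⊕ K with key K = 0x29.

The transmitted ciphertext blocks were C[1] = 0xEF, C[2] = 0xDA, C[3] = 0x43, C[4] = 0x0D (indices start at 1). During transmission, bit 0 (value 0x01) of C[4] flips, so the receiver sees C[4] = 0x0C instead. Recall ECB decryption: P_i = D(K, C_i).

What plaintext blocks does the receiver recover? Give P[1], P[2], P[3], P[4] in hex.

Only C[4] changed, to 0x0C. In ECB, a change in C_i affects only P_i. Decrypting the received ciphertext:
P[1]: D(K, 0xEF) = 0xEA.
P[2]: D(K, 0xDA) = 0x87.
P[3]: D(K, 0x43) = 0x3E.
P[4]: D(K, 0x0C) = 0xC9.
Blocks that differ from the original plaintext: P[4].

P[1] = 0xEA, P[2] = 0x87, P[3] = 0x3E, P[4] = 0xC9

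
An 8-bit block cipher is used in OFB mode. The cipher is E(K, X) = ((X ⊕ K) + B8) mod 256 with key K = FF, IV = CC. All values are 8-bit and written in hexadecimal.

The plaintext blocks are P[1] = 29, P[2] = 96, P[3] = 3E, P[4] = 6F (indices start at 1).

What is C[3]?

OFB encryption: S_i = E(K, S_{i−1}) with S_{0} = IV; C_i = P_i ⊕ S_i.
C[1]: S = E(K, CC) = EB; 29 ⊕ EB = C2.
C[2]: S = E(K, EB) = CC; 96 ⊕ CC = 5A.
C[3]: S = E(K, CC) = EB; 3E ⊕ EB = D5.

C[3] = D5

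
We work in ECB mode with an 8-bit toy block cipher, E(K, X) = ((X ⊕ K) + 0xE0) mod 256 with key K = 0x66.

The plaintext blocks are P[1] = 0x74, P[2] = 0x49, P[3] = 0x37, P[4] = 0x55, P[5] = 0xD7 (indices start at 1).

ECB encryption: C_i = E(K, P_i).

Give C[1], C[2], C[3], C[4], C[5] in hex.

C[1] = 0xF2, C[2] = 0x0F, C[3] = 0x31, C[4] = 0x13, C[5] = 0x91

C[1]: E(K, 0x74) = 0xF2.
C[2]: E(K, 0x49) = 0x0F.
C[3]: E(K, 0x37) = 0x31.
C[4]: E(K, 0x55) = 0x13.
C[5]: E(K, 0xD7) = 0x91.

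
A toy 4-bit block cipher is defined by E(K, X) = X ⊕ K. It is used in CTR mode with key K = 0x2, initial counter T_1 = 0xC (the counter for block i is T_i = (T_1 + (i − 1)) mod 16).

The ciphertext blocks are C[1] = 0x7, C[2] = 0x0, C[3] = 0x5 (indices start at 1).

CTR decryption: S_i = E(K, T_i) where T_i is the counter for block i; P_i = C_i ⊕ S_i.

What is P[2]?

P[2] = 0xF

P[2]: T = 0xD, S = E(K, T) = 0xF; 0x0 ⊕ 0xF = 0xF.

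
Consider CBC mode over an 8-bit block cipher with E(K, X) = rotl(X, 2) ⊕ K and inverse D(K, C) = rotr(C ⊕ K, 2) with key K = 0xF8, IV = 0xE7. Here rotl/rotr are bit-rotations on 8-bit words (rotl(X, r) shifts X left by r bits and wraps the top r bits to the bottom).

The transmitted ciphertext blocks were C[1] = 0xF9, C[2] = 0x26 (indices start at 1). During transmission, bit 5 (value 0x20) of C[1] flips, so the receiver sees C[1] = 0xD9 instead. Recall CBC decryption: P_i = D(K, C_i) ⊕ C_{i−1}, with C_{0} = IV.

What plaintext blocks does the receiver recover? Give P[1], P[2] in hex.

P[1] = 0xAF, P[2] = 0x6E

Only C[1] changed, to 0xD9. In CBC, a change in C_i garbles P_i and flips the same bit in P_{i+1}. Decrypting the received ciphertext:
P[1]: D(K, 0xD9) = 0x48; 0x48 ⊕ 0xE7 = 0xAF.
P[2]: D(K, 0x26) = 0xB7; 0xB7 ⊕ 0xD9 = 0x6E.
Blocks that differ from the original plaintext: P[1], P[2].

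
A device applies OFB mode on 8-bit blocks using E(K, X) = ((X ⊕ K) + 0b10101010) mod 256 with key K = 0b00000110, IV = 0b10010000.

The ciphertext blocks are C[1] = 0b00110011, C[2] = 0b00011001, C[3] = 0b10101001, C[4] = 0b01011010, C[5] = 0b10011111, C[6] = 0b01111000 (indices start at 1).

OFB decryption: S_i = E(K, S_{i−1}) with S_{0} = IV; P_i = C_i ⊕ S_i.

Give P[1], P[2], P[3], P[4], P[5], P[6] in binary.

P[1] = 0b01110011, P[2] = 0b11101001, P[3] = 0b00001001, P[4] = 0b00001010, P[5] = 0b10011111, P[6] = 0b11001000

P[1]: S = E(K, 0b10010000) = 0b01000000; 0b00110011 ⊕ 0b01000000 = 0b01110011.
P[2]: S = E(K, 0b01000000) = 0b11110000; 0b00011001 ⊕ 0b11110000 = 0b11101001.
P[3]: S = E(K, 0b11110000) = 0b10100000; 0b10101001 ⊕ 0b10100000 = 0b00001001.
P[4]: S = E(K, 0b10100000) = 0b01010000; 0b01011010 ⊕ 0b01010000 = 0b00001010.
P[5]: S = E(K, 0b01010000) = 0b00000000; 0b10011111 ⊕ 0b00000000 = 0b10011111.
P[6]: S = E(K, 0b00000000) = 0b10110000; 0b01111000 ⊕ 0b10110000 = 0b11001000.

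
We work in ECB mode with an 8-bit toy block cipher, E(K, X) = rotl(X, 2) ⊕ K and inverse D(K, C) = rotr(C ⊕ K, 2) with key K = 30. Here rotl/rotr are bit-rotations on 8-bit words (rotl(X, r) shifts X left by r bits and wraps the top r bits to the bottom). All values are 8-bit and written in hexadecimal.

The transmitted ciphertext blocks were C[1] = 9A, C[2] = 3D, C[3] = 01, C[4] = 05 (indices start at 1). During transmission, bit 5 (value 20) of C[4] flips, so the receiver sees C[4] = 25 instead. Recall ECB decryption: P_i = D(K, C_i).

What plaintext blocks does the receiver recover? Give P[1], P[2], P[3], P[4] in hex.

P[1] = AA, P[2] = 43, P[3] = 4C, P[4] = 45

Only C[4] changed, to 25. In ECB, a change in C_i affects only P_i. Decrypting the received ciphertext:
P[1]: D(K, 9A) = AA.
P[2]: D(K, 3D) = 43.
P[3]: D(K, 01) = 4C.
P[4]: D(K, 25) = 45.
Blocks that differ from the original plaintext: P[4].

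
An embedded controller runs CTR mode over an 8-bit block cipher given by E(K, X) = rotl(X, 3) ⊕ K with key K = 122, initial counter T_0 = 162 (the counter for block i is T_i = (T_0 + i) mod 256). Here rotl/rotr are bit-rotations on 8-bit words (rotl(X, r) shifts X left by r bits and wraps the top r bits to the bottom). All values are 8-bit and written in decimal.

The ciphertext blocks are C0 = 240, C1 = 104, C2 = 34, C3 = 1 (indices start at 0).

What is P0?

P0 = 159

CTR decryption: S_i = E(K, T_i) where T_i is the counter for block i; P_i = C_i ⊕ S_i.
P0: T = 162, S = E(K, T) = 111; 240 ⊕ 111 = 159.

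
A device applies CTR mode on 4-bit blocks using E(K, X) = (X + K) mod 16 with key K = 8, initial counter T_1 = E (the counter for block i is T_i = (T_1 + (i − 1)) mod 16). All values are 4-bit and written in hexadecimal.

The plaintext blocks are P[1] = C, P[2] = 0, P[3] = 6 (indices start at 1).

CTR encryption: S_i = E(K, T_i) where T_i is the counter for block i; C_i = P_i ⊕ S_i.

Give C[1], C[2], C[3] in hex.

C[1] = A, C[2] = 7, C[3] = E

C[1]: T = E, S = E(K, T) = 6; C ⊕ 6 = A.
C[2]: T = F, S = E(K, T) = 7; 0 ⊕ 7 = 7.
C[3]: T = 0, S = E(K, T) = 8; 6 ⊕ 8 = E.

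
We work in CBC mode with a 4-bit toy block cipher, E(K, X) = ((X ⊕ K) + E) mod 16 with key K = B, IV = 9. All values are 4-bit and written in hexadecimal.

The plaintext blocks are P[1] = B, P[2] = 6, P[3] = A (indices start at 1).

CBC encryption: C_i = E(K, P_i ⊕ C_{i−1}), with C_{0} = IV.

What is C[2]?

C[1]: P[1] ⊕ 9 = 2; E(K, 2) = 7.
C[2]: P[2] ⊕ 7 = 1; E(K, 1) = 8.

C[2] = 8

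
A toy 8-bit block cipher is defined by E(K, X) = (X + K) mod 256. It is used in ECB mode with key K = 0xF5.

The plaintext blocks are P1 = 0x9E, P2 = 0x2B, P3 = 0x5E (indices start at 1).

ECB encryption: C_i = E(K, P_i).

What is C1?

C1 = 0x93

C1: E(K, 0x9E) = 0x93.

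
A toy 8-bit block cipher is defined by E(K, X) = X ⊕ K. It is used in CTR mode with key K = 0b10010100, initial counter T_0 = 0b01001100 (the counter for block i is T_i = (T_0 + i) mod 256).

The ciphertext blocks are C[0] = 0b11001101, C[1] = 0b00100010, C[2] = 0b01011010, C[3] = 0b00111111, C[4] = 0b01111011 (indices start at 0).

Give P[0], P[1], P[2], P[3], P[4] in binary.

P[0] = 0b00010101, P[1] = 0b11111011, P[2] = 0b10000000, P[3] = 0b11100100, P[4] = 0b10111111

CTR decryption: S_i = E(K, T_i) where T_i is the counter for block i; P_i = C_i ⊕ S_i.
P[0]: T = 0b01001100, S = E(K, T) = 0b11011000; 0b11001101 ⊕ 0b11011000 = 0b00010101.
P[1]: T = 0b01001101, S = E(K, T) = 0b11011001; 0b00100010 ⊕ 0b11011001 = 0b11111011.
P[2]: T = 0b01001110, S = E(K, T) = 0b11011010; 0b01011010 ⊕ 0b11011010 = 0b10000000.
P[3]: T = 0b01001111, S = E(K, T) = 0b11011011; 0b00111111 ⊕ 0b11011011 = 0b11100100.
P[4]: T = 0b01010000, S = E(K, T) = 0b11000100; 0b01111011 ⊕ 0b11000100 = 0b10111111.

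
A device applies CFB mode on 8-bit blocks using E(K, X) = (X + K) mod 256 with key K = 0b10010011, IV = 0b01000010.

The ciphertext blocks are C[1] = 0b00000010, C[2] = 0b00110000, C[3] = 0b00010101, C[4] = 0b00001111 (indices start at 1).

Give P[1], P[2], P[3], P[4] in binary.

CFB decryption: P_i = C_i ⊕ E(K, C_{i−1}), with C_{0} = IV.
P[1]: E(K, 0b01000010) = 0b11010101; 0b00000010 ⊕ 0b11010101 = 0b11010111.
P[2]: E(K, 0b00000010) = 0b10010101; 0b00110000 ⊕ 0b10010101 = 0b10100101.
P[3]: E(K, 0b00110000) = 0b11000011; 0b00010101 ⊕ 0b11000011 = 0b11010110.
P[4]: E(K, 0b00010101) = 0b10101000; 0b00001111 ⊕ 0b10101000 = 0b10100111.

P[1] = 0b11010111, P[2] = 0b10100101, P[3] = 0b11010110, P[4] = 0b10100111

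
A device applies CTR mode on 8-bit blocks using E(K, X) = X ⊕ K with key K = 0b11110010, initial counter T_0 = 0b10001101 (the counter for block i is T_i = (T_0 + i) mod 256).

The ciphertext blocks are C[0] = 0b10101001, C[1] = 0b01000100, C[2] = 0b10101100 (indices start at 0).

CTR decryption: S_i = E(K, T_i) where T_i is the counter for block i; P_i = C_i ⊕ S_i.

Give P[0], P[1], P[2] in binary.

P[0] = 0b11010110, P[1] = 0b00111000, P[2] = 0b11010001

P[0]: T = 0b10001101, S = E(K, T) = 0b01111111; 0b10101001 ⊕ 0b01111111 = 0b11010110.
P[1]: T = 0b10001110, S = E(K, T) = 0b01111100; 0b01000100 ⊕ 0b01111100 = 0b00111000.
P[2]: T = 0b10001111, S = E(K, T) = 0b01111101; 0b10101100 ⊕ 0b01111101 = 0b11010001.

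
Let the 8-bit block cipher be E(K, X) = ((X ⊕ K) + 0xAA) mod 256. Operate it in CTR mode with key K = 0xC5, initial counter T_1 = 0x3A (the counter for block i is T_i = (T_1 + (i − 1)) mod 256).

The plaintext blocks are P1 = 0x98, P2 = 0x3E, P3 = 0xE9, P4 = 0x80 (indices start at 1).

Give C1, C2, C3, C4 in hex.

CTR encryption: S_i = E(K, T_i) where T_i is the counter for block i; C_i = P_i ⊕ S_i.
C1: T = 0x3A, S = E(K, T) = 0xA9; 0x98 ⊕ 0xA9 = 0x31.
C2: T = 0x3B, S = E(K, T) = 0xA8; 0x3E ⊕ 0xA8 = 0x96.
C3: T = 0x3C, S = E(K, T) = 0xA3; 0xE9 ⊕ 0xA3 = 0x4A.
C4: T = 0x3D, S = E(K, T) = 0xA2; 0x80 ⊕ 0xA2 = 0x22.

C1 = 0x31, C2 = 0x96, C3 = 0x4A, C4 = 0x22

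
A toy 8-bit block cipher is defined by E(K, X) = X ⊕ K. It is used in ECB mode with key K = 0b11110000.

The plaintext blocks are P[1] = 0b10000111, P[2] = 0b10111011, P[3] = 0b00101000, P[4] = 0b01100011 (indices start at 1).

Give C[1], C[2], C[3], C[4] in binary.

ECB encryption: C_i = E(K, P_i).
C[1]: E(K, 0b10000111) = 0b01110111.
C[2]: E(K, 0b10111011) = 0b01001011.
C[3]: E(K, 0b00101000) = 0b11011000.
C[4]: E(K, 0b01100011) = 0b10010011.

C[1] = 0b01110111, C[2] = 0b01001011, C[3] = 0b11011000, C[4] = 0b10010011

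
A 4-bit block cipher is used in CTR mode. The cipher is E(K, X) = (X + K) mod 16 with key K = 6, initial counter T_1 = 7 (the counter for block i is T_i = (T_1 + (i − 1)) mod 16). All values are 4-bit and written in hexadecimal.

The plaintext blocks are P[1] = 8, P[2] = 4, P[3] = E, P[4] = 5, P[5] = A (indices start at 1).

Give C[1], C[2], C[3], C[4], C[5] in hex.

CTR encryption: S_i = E(K, T_i) where T_i is the counter for block i; C_i = P_i ⊕ S_i.
C[1]: T = 7, S = E(K, T) = D; 8 ⊕ D = 5.
C[2]: T = 8, S = E(K, T) = E; 4 ⊕ E = A.
C[3]: T = 9, S = E(K, T) = F; E ⊕ F = 1.
C[4]: T = A, S = E(K, T) = 0; 5 ⊕ 0 = 5.
C[5]: T = B, S = E(K, T) = 1; A ⊕ 1 = B.

C[1] = 5, C[2] = A, C[3] = 1, C[4] = 5, C[5] = B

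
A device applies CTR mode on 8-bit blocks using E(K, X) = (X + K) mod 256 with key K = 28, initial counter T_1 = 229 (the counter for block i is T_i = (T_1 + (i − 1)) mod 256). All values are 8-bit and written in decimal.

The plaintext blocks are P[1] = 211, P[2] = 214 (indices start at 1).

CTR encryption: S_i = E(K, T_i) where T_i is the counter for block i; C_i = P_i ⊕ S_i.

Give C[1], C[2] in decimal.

C[1]: T = 229, S = E(K, T) = 1; 211 ⊕ 1 = 210.
C[2]: T = 230, S = E(K, T) = 2; 214 ⊕ 2 = 212.

C[1] = 210, C[2] = 212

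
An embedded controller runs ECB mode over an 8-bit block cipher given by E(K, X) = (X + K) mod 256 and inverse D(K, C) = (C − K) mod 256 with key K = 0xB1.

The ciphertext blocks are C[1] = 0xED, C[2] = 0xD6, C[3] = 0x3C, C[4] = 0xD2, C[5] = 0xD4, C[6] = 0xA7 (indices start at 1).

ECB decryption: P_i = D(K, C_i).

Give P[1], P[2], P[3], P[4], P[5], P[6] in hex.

P[1] = 0x3C, P[2] = 0x25, P[3] = 0x8B, P[4] = 0x21, P[5] = 0x23, P[6] = 0xF6

P[1]: D(K, 0xED) = 0x3C.
P[2]: D(K, 0xD6) = 0x25.
P[3]: D(K, 0x3C) = 0x8B.
P[4]: D(K, 0xD2) = 0x21.
P[5]: D(K, 0xD4) = 0x23.
P[6]: D(K, 0xA7) = 0xF6.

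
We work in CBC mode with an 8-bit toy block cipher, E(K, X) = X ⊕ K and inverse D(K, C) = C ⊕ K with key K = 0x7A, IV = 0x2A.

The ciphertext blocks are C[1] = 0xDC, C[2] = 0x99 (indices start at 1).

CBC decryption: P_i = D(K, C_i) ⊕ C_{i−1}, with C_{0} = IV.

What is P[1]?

P[1] = 0x8C

P[1]: D(K, 0xDC) = 0xA6; 0xA6 ⊕ 0x2A = 0x8C.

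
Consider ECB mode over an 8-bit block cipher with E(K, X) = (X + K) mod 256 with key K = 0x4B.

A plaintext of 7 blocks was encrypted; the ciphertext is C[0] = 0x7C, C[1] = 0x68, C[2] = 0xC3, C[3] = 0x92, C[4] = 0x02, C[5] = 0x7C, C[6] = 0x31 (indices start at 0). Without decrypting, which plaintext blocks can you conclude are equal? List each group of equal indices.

ECB encrypts each block independently with the same key, so equal ciphertext blocks imply equal plaintext blocks.
C[0] = C[5] = 0x7C, so P[0] = P[5].

P[0] = P[5]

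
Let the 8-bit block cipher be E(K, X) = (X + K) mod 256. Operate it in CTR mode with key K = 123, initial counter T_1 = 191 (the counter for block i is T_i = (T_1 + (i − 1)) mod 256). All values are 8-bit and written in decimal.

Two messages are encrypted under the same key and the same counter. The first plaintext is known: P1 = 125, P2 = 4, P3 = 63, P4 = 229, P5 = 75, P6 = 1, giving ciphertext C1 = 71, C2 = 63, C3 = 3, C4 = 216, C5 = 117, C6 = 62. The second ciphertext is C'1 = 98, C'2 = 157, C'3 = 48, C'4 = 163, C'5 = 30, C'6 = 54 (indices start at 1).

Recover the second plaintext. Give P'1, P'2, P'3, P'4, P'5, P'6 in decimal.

P'1 = 88, P'2 = 166, P'3 = 12, P'4 = 158, P'5 = 32, P'6 = 9

In CTR with a reused counter, both messages share the same keystream S_i, so C_i ⊕ C'_i = P_i ⊕ P'_i and thus P'_i = P_i ⊕ C_i ⊕ C'_i.
P'1: 125 ⊕ 71 ⊕ 98 = 88.
P'2: 4 ⊕ 63 ⊕ 157 = 166.
P'3: 63 ⊕ 3 ⊕ 48 = 12.
P'4: 229 ⊕ 216 ⊕ 163 = 158.
P'5: 75 ⊕ 117 ⊕ 30 = 32.
P'6: 1 ⊕ 62 ⊕ 54 = 9.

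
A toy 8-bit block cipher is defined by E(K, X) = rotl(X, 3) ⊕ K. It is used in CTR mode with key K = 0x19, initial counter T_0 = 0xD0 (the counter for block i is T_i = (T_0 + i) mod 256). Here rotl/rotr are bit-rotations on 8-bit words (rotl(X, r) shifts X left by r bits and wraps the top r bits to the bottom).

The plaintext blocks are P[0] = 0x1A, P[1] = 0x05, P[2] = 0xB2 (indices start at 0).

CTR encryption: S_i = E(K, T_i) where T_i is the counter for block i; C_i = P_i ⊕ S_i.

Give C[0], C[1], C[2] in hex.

C[0] = 0x85, C[1] = 0x92, C[2] = 0x3D

C[0]: T = 0xD0, S = E(K, T) = 0x9F; 0x1A ⊕ 0x9F = 0x85.
C[1]: T = 0xD1, S = E(K, T) = 0x97; 0x05 ⊕ 0x97 = 0x92.
C[2]: T = 0xD2, S = E(K, T) = 0x8F; 0xB2 ⊕ 0x8F = 0x3D.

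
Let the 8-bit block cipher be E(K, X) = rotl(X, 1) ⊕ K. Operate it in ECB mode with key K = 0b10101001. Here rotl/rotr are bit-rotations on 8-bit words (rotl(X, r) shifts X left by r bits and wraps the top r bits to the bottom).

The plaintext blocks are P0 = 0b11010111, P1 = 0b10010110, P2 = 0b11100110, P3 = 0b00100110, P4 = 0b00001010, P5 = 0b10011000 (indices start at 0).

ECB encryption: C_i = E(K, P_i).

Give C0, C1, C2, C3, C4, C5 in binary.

C0: E(K, 0b11010111) = 0b00000110.
C1: E(K, 0b10010110) = 0b10000100.
C2: E(K, 0b11100110) = 0b01100100.
C3: E(K, 0b00100110) = 0b11100101.
C4: E(K, 0b00001010) = 0b10111101.
C5: E(K, 0b10011000) = 0b10011000.

C0 = 0b00000110, C1 = 0b10000100, C2 = 0b01100100, C3 = 0b11100101, C4 = 0b10111101, C5 = 0b10011000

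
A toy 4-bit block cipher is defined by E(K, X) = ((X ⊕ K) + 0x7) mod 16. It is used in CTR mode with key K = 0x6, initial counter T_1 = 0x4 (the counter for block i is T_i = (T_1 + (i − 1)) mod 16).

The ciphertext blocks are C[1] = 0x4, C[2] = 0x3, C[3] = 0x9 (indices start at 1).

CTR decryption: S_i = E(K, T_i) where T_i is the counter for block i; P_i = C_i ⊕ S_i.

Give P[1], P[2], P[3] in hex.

P[1]: T = 0x4, S = E(K, T) = 0x9; 0x4 ⊕ 0x9 = 0xD.
P[2]: T = 0x5, S = E(K, T) = 0xA; 0x3 ⊕ 0xA = 0x9.
P[3]: T = 0x6, S = E(K, T) = 0x7; 0x9 ⊕ 0x7 = 0xE.

P[1] = 0xD, P[2] = 0x9, P[3] = 0xE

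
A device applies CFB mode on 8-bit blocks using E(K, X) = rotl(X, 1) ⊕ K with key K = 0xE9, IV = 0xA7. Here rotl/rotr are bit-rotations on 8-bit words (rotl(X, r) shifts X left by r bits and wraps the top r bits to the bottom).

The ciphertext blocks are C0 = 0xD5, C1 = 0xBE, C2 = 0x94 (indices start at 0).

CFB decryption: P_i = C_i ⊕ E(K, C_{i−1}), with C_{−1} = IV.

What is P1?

P1 = 0xFC

P1: E(K, 0xD5) = 0x42; 0xBE ⊕ 0x42 = 0xFC.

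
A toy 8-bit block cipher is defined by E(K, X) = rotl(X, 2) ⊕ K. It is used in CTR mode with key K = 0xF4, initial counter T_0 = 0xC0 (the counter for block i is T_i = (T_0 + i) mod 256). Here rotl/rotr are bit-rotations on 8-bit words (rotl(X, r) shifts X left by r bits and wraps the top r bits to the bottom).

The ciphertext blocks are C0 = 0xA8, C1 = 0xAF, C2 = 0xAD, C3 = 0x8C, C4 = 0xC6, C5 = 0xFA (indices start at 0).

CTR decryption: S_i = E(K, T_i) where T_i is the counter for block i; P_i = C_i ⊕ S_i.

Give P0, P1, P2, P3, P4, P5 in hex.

P0 = 0x5F, P1 = 0x5C, P2 = 0x52, P3 = 0x77, P4 = 0x21, P5 = 0x19

P0: T = 0xC0, S = E(K, T) = 0xF7; 0xA8 ⊕ 0xF7 = 0x5F.
P1: T = 0xC1, S = E(K, T) = 0xF3; 0xAF ⊕ 0xF3 = 0x5C.
P2: T = 0xC2, S = E(K, T) = 0xFF; 0xAD ⊕ 0xFF = 0x52.
P3: T = 0xC3, S = E(K, T) = 0xFB; 0x8C ⊕ 0xFB = 0x77.
P4: T = 0xC4, S = E(K, T) = 0xE7; 0xC6 ⊕ 0xE7 = 0x21.
P5: T = 0xC5, S = E(K, T) = 0xE3; 0xFA ⊕ 0xE3 = 0x19.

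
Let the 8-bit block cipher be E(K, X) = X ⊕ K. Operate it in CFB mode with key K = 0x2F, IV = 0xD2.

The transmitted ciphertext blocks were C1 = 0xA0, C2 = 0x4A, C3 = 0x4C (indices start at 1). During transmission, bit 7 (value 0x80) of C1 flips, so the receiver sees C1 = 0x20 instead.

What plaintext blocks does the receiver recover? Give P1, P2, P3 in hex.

CFB decryption: P_i = C_i ⊕ E(K, C_{i−1}), with C_{0} = IV.
Only C1 changed, to 0x20. In CFB, a change in C_i flips the same bit in P_i and garbles P_{i+1}. Decrypting the received ciphertext:
P1: E(K, 0xD2) = 0xFD; 0x20 ⊕ 0xFD = 0xDD.
P2: E(K, 0x20) = 0x0F; 0x4A ⊕ 0x0F = 0x45.
P3: E(K, 0x4A) = 0x65; 0x4C ⊕ 0x65 = 0x29.
Blocks that differ from the original plaintext: P1, P2.

P1 = 0xDD, P2 = 0x45, P3 = 0x29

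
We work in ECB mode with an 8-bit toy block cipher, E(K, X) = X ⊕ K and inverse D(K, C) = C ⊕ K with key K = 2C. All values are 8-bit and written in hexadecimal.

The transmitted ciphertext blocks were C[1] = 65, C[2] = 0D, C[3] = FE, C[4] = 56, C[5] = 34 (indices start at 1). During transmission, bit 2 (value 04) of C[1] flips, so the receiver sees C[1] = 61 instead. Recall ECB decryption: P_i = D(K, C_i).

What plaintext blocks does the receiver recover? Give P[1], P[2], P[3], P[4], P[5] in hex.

Only C[1] changed, to 61. In ECB, a change in C_i affects only P_i. Decrypting the received ciphertext:
P[1]: D(K, 61) = 4D.
P[2]: D(K, 0D) = 21.
P[3]: D(K, FE) = D2.
P[4]: D(K, 56) = 7A.
P[5]: D(K, 34) = 18.
Blocks that differ from the original plaintext: P[1].

P[1] = 4D, P[2] = 21, P[3] = D2, P[4] = 7A, P[5] = 18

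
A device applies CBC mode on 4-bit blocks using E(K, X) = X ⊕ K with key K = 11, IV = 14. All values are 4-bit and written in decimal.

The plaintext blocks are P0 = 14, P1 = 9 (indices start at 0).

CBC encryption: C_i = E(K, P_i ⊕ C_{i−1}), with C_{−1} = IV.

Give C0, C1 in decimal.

C0: P0 ⊕ 14 = 0; E(K, 0) = 11.
C1: P1 ⊕ 11 = 2; E(K, 2) = 9.

C0 = 11, C1 = 9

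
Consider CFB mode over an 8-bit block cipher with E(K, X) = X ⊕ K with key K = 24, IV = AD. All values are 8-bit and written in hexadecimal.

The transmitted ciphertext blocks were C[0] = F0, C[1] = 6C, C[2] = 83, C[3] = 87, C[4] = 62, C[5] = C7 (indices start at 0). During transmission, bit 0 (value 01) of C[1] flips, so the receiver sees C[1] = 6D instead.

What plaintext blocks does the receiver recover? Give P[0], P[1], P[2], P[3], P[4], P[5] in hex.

CFB decryption: P_i = C_i ⊕ E(K, C_{i−1}), with C_{−1} = IV.
Only C[1] changed, to 6D. In CFB, a change in C_i flips the same bit in P_i and garbles P_{i+1}. Decrypting the received ciphertext:
P[0]: E(K, AD) = 89; F0 ⊕ 89 = 79.
P[1]: E(K, F0) = D4; 6D ⊕ D4 = B9.
P[2]: E(K, 6D) = 49; 83 ⊕ 49 = CA.
P[3]: E(K, 83) = A7; 87 ⊕ A7 = 20.
P[4]: E(K, 87) = A3; 62 ⊕ A3 = C1.
P[5]: E(K, 62) = 46; C7 ⊕ 46 = 81.
Blocks that differ from the original plaintext: P[1], P[2].

P[0] = 79, P[1] = B9, P[2] = CA, P[3] = 20, P[4] = C1, P[5] = 81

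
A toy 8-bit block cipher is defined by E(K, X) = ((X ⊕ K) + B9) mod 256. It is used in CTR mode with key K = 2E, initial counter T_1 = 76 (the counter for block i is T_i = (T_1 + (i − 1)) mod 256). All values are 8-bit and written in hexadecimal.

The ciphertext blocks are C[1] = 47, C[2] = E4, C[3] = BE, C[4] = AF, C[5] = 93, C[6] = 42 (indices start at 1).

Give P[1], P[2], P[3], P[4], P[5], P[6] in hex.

P[1] = 56, P[2] = F6, P[3] = B1, P[4] = BF, P[5] = 9E, P[6] = 4C

CTR decryption: S_i = E(K, T_i) where T_i is the counter for block i; P_i = C_i ⊕ S_i.
P[1]: T = 76, S = E(K, T) = 11; 47 ⊕ 11 = 56.
P[2]: T = 77, S = E(K, T) = 12; E4 ⊕ 12 = F6.
P[3]: T = 78, S = E(K, T) = 0F; BE ⊕ 0F = B1.
P[4]: T = 79, S = E(K, T) = 10; AF ⊕ 10 = BF.
P[5]: T = 7A, S = E(K, T) = 0D; 93 ⊕ 0D = 9E.
P[6]: T = 7B, S = E(K, T) = 0E; 42 ⊕ 0E = 4C.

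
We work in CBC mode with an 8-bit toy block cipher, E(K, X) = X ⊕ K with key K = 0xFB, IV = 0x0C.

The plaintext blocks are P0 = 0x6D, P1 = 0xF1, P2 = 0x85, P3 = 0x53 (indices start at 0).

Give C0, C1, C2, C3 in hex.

C0 = 0x9A, C1 = 0x90, C2 = 0xEE, C3 = 0x46

CBC encryption: C_i = E(K, P_i ⊕ C_{i−1}), with C_{−1} = IV.
C0: P0 ⊕ 0x0C = 0x61; E(K, 0x61) = 0x9A.
C1: P1 ⊕ 0x9A = 0x6B; E(K, 0x6B) = 0x90.
C2: P2 ⊕ 0x90 = 0x15; E(K, 0x15) = 0xEE.
C3: P3 ⊕ 0xEE = 0xBD; E(K, 0xBD) = 0x46.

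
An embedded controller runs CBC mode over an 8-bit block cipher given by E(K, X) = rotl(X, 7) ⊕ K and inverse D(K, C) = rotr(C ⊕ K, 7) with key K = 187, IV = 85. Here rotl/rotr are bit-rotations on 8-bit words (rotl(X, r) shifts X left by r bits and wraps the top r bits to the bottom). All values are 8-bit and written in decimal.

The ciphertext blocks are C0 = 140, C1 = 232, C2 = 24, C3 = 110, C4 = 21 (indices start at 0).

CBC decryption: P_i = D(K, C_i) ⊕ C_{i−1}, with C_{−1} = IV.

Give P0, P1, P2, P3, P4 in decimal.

P0 = 59, P1 = 42, P2 = 175, P3 = 179, P4 = 51

P0: D(K, 140) = 110; 110 ⊕ 85 = 59.
P1: D(K, 232) = 166; 166 ⊕ 140 = 42.
P2: D(K, 24) = 71; 71 ⊕ 232 = 175.
P3: D(K, 110) = 171; 171 ⊕ 24 = 179.
P4: D(K, 21) = 93; 93 ⊕ 110 = 51.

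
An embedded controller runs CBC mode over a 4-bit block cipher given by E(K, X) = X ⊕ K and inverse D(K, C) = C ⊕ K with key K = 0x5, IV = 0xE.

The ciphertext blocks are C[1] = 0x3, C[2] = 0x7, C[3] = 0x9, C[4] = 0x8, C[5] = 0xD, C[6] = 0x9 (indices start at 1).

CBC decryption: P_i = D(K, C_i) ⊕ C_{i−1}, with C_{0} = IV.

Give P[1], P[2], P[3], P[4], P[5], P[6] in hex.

P[1]: D(K, 0x3) = 0x6; 0x6 ⊕ 0xE = 0x8.
P[2]: D(K, 0x7) = 0x2; 0x2 ⊕ 0x3 = 0x1.
P[3]: D(K, 0x9) = 0xC; 0xC ⊕ 0x7 = 0xB.
P[4]: D(K, 0x8) = 0xD; 0xD ⊕ 0x9 = 0x4.
P[5]: D(K, 0xD) = 0x8; 0x8 ⊕ 0x8 = 0x0.
P[6]: D(K, 0x9) = 0xC; 0xC ⊕ 0xD = 0x1.

P[1] = 0x8, P[2] = 0x1, P[3] = 0xB, P[4] = 0x4, P[5] = 0x0, P[6] = 0x1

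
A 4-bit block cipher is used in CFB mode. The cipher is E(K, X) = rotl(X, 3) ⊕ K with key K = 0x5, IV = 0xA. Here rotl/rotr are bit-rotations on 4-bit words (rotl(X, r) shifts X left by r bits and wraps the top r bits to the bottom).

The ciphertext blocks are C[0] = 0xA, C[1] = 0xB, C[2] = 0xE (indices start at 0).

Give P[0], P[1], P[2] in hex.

P[0] = 0xA, P[1] = 0xB, P[2] = 0x6

CFB decryption: P_i = C_i ⊕ E(K, C_{i−1}), with C_{−1} = IV.
P[0]: E(K, 0xA) = 0x0; 0xA ⊕ 0x0 = 0xA.
P[1]: E(K, 0xA) = 0x0; 0xB ⊕ 0x0 = 0xB.
P[2]: E(K, 0xB) = 0x8; 0xE ⊕ 0x8 = 0x6.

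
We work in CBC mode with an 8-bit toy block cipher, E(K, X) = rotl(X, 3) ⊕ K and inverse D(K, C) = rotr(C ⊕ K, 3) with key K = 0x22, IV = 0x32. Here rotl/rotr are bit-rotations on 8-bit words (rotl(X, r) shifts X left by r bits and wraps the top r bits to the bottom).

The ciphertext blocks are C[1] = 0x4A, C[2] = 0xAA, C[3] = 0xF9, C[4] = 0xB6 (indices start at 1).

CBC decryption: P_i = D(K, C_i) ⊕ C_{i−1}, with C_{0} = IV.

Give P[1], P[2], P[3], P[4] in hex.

P[1]: D(K, 0x4A) = 0x0D; 0x0D ⊕ 0x32 = 0x3F.
P[2]: D(K, 0xAA) = 0x11; 0x11 ⊕ 0x4A = 0x5B.
P[3]: D(K, 0xF9) = 0x7B; 0x7B ⊕ 0xAA = 0xD1.
P[4]: D(K, 0xB6) = 0x92; 0x92 ⊕ 0xF9 = 0x6B.

P[1] = 0x3F, P[2] = 0x5B, P[3] = 0xD1, P[4] = 0x6B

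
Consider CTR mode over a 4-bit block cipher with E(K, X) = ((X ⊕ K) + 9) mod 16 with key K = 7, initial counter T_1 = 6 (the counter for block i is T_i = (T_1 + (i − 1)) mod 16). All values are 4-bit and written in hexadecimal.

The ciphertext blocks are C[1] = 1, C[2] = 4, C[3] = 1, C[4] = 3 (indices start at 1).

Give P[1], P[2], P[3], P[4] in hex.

CTR decryption: S_i = E(K, T_i) where T_i is the counter for block i; P_i = C_i ⊕ S_i.
P[1]: T = 6, S = E(K, T) = A; 1 ⊕ A = B.
P[2]: T = 7, S = E(K, T) = 9; 4 ⊕ 9 = D.
P[3]: T = 8, S = E(K, T) = 8; 1 ⊕ 8 = 9.
P[4]: T = 9, S = E(K, T) = 7; 3 ⊕ 7 = 4.

P[1] = B, P[2] = D, P[3] = 9, P[4] = 4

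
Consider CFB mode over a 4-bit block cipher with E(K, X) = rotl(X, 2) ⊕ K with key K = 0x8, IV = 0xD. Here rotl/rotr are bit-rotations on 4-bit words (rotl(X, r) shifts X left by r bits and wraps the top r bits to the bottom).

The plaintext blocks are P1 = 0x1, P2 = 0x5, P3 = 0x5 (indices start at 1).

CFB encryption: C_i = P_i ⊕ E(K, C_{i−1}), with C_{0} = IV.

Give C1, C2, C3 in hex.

C1: E(K, 0xD) = 0xF; 0x1 ⊕ 0xF = 0xE.
C2: E(K, 0xE) = 0x3; 0x5 ⊕ 0x3 = 0x6.
C3: E(K, 0x6) = 0x1; 0x5 ⊕ 0x1 = 0x4.

C1 = 0xE, C2 = 0x6, C3 = 0x4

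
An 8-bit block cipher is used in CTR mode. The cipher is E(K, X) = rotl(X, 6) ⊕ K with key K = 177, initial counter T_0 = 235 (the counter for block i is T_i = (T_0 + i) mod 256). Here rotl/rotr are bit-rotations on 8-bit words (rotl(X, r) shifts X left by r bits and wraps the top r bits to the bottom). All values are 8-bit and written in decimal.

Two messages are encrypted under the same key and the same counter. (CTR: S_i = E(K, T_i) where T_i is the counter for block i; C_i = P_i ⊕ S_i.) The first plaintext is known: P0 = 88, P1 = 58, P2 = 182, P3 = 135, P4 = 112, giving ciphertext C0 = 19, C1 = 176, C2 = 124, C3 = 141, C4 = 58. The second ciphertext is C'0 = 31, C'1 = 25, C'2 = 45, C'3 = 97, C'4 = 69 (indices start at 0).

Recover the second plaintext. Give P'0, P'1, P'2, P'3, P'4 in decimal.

In CTR with a reused counter, both messages share the same keystream S_i, so C_i ⊕ C'_i = P_i ⊕ P'_i and thus P'_i = P_i ⊕ C_i ⊕ C'_i.
P'0: 88 ⊕ 19 ⊕ 31 = 84.
P'1: 58 ⊕ 176 ⊕ 25 = 147.
P'2: 182 ⊕ 124 ⊕ 45 = 231.
P'3: 135 ⊕ 141 ⊕ 97 = 107.
P'4: 112 ⊕ 58 ⊕ 69 = 15.

P'0 = 84, P'1 = 147, P'2 = 231, P'3 = 107, P'4 = 15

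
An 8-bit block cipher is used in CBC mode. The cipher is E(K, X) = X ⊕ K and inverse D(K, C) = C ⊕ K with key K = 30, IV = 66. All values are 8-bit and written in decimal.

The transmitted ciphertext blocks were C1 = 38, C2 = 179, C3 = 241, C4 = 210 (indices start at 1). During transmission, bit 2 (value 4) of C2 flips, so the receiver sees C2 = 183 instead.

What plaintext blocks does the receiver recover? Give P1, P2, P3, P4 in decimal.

P1 = 122, P2 = 143, P3 = 88, P4 = 61

CBC decryption: P_i = D(K, C_i) ⊕ C_{i−1}, with C_{0} = IV.
Only C2 changed, to 183. In CBC, a change in C_i garbles P_i and flips the same bit in P_{i+1}. Decrypting the received ciphertext:
P1: D(K, 38) = 56; 56 ⊕ 66 = 122.
P2: D(K, 183) = 169; 169 ⊕ 38 = 143.
P3: D(K, 241) = 239; 239 ⊕ 183 = 88.
P4: D(K, 210) = 204; 204 ⊕ 241 = 61.
Blocks that differ from the original plaintext: P2, P3.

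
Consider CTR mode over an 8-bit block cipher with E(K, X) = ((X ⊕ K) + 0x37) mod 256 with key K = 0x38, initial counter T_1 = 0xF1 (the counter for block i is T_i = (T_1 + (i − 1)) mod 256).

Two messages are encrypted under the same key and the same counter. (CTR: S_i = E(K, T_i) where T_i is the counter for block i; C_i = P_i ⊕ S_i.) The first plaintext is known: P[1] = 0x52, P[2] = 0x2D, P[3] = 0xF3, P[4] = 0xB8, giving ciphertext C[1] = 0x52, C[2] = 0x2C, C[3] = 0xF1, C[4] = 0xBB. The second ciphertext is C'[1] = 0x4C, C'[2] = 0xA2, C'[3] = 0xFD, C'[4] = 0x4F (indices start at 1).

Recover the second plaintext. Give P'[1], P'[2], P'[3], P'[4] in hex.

In CTR with a reused counter, both messages share the same keystream S_i, so C_i ⊕ C'_i = P_i ⊕ P'_i and thus P'_i = P_i ⊕ C_i ⊕ C'_i.
P'[1]: 0x52 ⊕ 0x52 ⊕ 0x4C = 0x4C.
P'[2]: 0x2D ⊕ 0x2C ⊕ 0xA2 = 0xA3.
P'[3]: 0xF3 ⊕ 0xF1 ⊕ 0xFD = 0xFF.
P'[4]: 0xB8 ⊕ 0xBB ⊕ 0x4F = 0x4C.

P'[1] = 0x4C, P'[2] = 0xA3, P'[3] = 0xFF, P'[4] = 0x4C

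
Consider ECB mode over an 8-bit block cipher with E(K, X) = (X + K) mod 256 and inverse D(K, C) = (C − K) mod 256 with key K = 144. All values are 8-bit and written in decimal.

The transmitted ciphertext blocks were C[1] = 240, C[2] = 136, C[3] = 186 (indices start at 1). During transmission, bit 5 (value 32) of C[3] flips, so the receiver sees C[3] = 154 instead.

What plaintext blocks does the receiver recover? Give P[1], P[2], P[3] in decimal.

P[1] = 96, P[2] = 248, P[3] = 10

ECB decryption: P_i = D(K, C_i).
Only C[3] changed, to 154. In ECB, a change in C_i affects only P_i. Decrypting the received ciphertext:
P[1]: D(K, 240) = 96.
P[2]: D(K, 136) = 248.
P[3]: D(K, 154) = 10.
Blocks that differ from the original plaintext: P[3].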